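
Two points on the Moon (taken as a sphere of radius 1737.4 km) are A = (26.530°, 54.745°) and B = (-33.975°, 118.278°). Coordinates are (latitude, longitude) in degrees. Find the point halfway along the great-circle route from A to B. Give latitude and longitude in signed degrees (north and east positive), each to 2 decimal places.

-4.37°, 85.17°

Central angle δ = 1.4896 rad. Interpolating on the sphere with fraction f = 0.5:
P = [sin((1−f)δ)·A + sin(fδ)·B] / sin δ = 0.6801·A + 0.6801·B in Cartesian coordinates,
giving P = (0.0840, 0.9935, -0.0763), i.e. latitude -4.37°, longitude 85.17°.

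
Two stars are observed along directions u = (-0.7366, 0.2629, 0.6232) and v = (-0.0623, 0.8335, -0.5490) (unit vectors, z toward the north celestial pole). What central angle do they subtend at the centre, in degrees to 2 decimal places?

u·v = -0.0771; |u| = 1.0000, |v| = 1.0000.
cos θ = (u·v)/(|u||v|) = -0.0771, so θ = 94.42°.

94.42°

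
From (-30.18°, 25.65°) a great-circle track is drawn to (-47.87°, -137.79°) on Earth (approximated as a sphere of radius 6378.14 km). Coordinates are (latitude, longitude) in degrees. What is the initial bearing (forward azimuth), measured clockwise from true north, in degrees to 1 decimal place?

With φ₁ = -0.5267, φ₂ = -0.8355, Δλ = -2.8526 rad, the forward-azimuth formula gives
θ = atan2( sin Δλ cos φ₂ , cos φ₁ sin φ₂ − sin φ₁ cos φ₂ cos Δλ ) = atan2(-0.1912, -0.9643) = -168.79°.
Adding 360° brings this into [0°, 360°): 191.2°.

191.2°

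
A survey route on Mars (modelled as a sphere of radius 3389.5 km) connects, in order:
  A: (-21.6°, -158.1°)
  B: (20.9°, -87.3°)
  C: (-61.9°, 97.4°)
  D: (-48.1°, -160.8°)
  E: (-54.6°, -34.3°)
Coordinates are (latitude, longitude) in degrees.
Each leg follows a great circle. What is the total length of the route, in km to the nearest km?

Leg A→B: central angle 1.4158 rad, distance 4799.0 km.
Leg B→C: central angle 2.4238 rad, distance 8215.3 km.
Leg C→D: central angle 0.9369 rad, distance 3175.8 km.
Leg D→E: central angle 1.1847 rad, distance 4015.5 km.
Total: 4799.0 + 8215.3 + 3175.8 + 4015.5 ≈ 20206 km.

20206 km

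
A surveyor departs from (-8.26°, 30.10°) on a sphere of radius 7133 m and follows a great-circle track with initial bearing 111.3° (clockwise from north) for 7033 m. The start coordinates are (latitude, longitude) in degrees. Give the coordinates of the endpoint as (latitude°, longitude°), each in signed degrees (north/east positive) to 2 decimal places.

Angular distance δ = d/R = 7033/7133 = 0.98598 rad; initial bearing θ = 1.9426 rad.
sin φ₂ = sin φ₁ cos δ + cos φ₁ sin δ cos θ = (-0.1437)(0.5520) + (0.9896)(0.8338)(-0.3633) = -0.3791, so φ₂ = -22.27°.
Δλ = atan2(sin θ sin δ cos φ₁, cos δ − sin φ₁ sin φ₂) = atan2(0.7688, 0.4976) = 57.088°.
λ₂ = 30.100° + 57.088° = 87.19°.

-22.27°, 87.19°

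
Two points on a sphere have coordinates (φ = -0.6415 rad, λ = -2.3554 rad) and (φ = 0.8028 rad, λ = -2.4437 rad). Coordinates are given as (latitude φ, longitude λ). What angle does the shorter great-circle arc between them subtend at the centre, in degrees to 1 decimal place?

82.9°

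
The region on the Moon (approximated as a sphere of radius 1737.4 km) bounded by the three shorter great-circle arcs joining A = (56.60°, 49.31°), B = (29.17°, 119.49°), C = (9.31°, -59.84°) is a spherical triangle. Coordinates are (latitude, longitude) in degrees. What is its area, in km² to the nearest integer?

2417012 km²

Side lengths (central angles): a = 2.4699, b = 1.6140, c = 0.9644 rad; semiperimeter s = 2.5241.
By l'Huilier's theorem, tan(E/4) = √[tan(s/2) tan((s−a)/2) tan((s−b)/2) tan((s−c)/2)], giving spherical excess E = 0.8007 rad.
Area = E·R² = 0.8007 × (1737.4)² ≈ 2417012 km².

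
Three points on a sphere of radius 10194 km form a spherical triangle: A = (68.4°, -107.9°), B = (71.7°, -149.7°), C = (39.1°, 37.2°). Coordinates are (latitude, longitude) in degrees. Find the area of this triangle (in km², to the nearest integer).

Side lengths (central angles): a = 1.2059, b = 1.2110, c = 0.2500 rad; semiperimeter s = 1.3334.
By l'Huilier's theorem, tan(E/4) = √[tan(s/2) tan((s−a)/2) tan((s−b)/2) tan((s−c)/2)], giving spherical excess E = 0.1721 rad.
Area = E·R² = 0.1721 × (10194)² ≈ 17883529 km².

17883529 km²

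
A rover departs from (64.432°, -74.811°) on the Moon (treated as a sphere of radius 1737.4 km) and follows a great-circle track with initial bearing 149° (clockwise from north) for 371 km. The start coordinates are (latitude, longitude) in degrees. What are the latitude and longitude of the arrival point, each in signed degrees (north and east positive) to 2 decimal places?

Angular distance δ = d/R = 371/1737.4 = 0.21354 rad; initial bearing θ = 2.6005 rad.
sin φ₂ = sin φ₁ cos δ + cos φ₁ sin δ cos θ = (0.9021)(0.9773) + (0.4316)(0.2119)(-0.8572) = 0.8032, so φ₂ = 53.44°.
Δλ = atan2(sin θ sin δ cos φ₁, cos δ − sin φ₁ sin φ₂) = atan2(0.0471, 0.2528) = 10.557°.
λ₂ = -74.811° + 10.557° = -64.25°.

53.44°, -64.25°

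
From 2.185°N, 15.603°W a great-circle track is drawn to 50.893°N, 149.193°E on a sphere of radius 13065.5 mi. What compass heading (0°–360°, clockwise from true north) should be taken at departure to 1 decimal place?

Δλ = 164.796° = 2.8762 rad.
y = sin Δλ · cos φ₂ = (0.2623)(0.6308) = 0.1654
x = cos φ₁ sin φ₂ − sin φ₁ cos φ₂ cos Δλ = (0.9993)(0.7760) − (0.0381)(0.6308)(-0.9650) = 0.7986
θ = atan2(y, x) = 11.70°, so the bearing is 11.7°.

11.7°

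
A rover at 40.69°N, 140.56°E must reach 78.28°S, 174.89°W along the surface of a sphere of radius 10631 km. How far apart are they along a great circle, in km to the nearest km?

Let φ₁ = 0.7102 rad, φ₂ = -1.3662 rad, and Δλ = 0.7775 rad.
cos c = sin φ₁ sin φ₂ + cos φ₁ cos φ₂ cos Δλ = (0.6520)(-0.9792) + (0.7582)(0.2031)(0.7126) = -0.52861,
so c = arccos(-0.52861) = 2.12776 rad.
Distance = R·c = 10631 × 2.1278 ≈ 22620 km.

22620 km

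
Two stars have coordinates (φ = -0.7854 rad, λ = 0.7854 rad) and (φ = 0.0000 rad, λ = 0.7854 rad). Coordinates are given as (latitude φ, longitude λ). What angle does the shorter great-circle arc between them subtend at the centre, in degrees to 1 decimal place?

With latitudes φ₁ = -45.000°, φ₂ = 0.000° and longitude difference Δλ = 0.000°:
cos c = sin φ₁ sin φ₂ + cos φ₁ cos φ₂ cos Δλ = (-0.7071)(0.0000) + (0.7071)(1.0000)(1.0000) = 0.70711,
so c = arccos(0.70711) = 0.78540 rad.
So the angular separation is 45.0°.

45.0°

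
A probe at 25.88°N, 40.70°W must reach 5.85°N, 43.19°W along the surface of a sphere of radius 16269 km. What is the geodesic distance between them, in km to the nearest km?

5727 km

Let φ₁ = 0.4517 rad, φ₂ = 0.1021 rad, and Δλ = -0.0435 rad.
cos c = sin φ₁ sin φ₂ + cos φ₁ cos φ₂ cos Δλ = (0.4365)(0.1019) + (0.8997)(0.9948)(0.9991) = 0.93867,
so c = arccos(0.93867) = 0.35205 rad.
Distance = R·c = 16269 × 0.3520 ≈ 5727 km.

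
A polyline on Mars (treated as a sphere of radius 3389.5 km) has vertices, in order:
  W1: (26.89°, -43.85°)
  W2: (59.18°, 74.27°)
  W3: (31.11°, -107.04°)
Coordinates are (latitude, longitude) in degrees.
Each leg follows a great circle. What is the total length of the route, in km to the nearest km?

Leg W1→W2: central angle 1.3969 rad, distance 4734.7 km.
Leg W2→W3: central angle 1.5656 rad, distance 5306.7 km.
Total: 4734.7 + 5306.7 ≈ 10041 km.

10041 km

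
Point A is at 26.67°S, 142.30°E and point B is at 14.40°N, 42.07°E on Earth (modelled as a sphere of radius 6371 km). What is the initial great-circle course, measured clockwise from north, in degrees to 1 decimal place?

278.7°

With φ₁ = -0.4655, φ₂ = 0.2513, Δλ = -1.7493 rad, the forward-azimuth formula gives
θ = atan2( sin Δλ cos φ₂ , cos φ₁ sin φ₂ − sin φ₁ cos φ₂ cos Δλ ) = atan2(-0.9532, 0.1450) = -81.35°.
Adding 360° brings this into [0°, 360°): 278.7°.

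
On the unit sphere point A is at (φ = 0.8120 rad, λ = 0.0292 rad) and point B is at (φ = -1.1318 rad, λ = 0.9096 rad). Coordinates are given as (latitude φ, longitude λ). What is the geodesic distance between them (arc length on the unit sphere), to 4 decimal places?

With latitudes φ₁ = 46.524°, φ₂ = -64.847° and longitude difference Δλ = 50.443°:
cos c = sin φ₁ sin φ₂ + cos φ₁ cos φ₂ cos Δλ = (0.7257)(-0.9052) + (0.6880)(0.4250)(0.6368) = -0.47062,
so c = arccos(-0.47062) = 2.06079 rad.
On the unit sphere the arc length equals the central angle: 2.0608.

2.0608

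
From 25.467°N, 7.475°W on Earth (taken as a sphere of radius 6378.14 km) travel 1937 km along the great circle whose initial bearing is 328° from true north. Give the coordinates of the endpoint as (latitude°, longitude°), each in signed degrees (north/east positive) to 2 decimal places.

39.74°, -19.37°

Angular distance δ = d/R = 1937/6378.14 = 0.30369 rad; initial bearing θ = 5.7247 rad.
sin φ₂ = sin φ₁ cos δ + cos φ₁ sin δ cos θ = (0.4300)(0.9542) + (0.9028)(0.2990)(0.8480) = 0.6393, so φ₂ = 39.74°.
Δλ = atan2(sin θ sin δ cos φ₁, cos δ − sin φ₁ sin φ₂) = atan2(-0.1431, 0.6794) = -11.893°.
λ₂ = -7.475° − 11.893° = -19.37°.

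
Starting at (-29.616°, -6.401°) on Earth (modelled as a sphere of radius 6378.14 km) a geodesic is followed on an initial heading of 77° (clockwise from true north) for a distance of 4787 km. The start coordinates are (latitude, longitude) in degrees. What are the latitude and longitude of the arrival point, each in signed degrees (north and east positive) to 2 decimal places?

-13.18°, 36.64°

Angular distance δ = d/R = 4787/6378.14 = 0.75053 rad; initial bearing θ = 1.3439 rad.
sin φ₂ = sin φ₁ cos δ + cos φ₁ sin δ cos θ = (-0.4942)(0.7313) + (0.8694)(0.6820)(0.2250) = -0.2280, so φ₂ = -13.18°.
Δλ = atan2(sin θ sin δ cos φ₁, cos δ − sin φ₁ sin φ₂) = atan2(0.5777, 0.6186) = 43.042°.
λ₂ = -6.401° + 43.042° = 36.64°.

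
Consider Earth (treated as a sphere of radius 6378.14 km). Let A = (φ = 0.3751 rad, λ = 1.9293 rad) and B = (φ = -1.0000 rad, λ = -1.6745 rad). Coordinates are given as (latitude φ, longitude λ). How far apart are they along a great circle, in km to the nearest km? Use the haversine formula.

15508 km

With latitudes φ₁ = 21.492°, φ₂ = -57.296° and longitude difference Δλ = 153.517°:
Haversine: a = sin²(Δφ/2) + cos φ₁ cos φ₂ sin²(Δλ/2) = 0.4028 + (0.9305)(0.5403)(0.9475) = 0.87913.
Central angle c = 2·arcsin(√a) = 2.43145 rad.
Distance = R·c = 6378.14 × 2.4315 ≈ 15508 km.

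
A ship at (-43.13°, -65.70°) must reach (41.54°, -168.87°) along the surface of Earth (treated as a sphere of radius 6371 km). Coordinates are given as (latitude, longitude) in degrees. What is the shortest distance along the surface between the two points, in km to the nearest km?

13932 km

In radians: φ₁ = -0.7528, φ₂ = 0.7250, Δλ = -103.170° = -1.8007 rad.
Haversine: a = sin²(Δφ/2) + cos φ₁ cos φ₂ sin²(Δλ/2) = 0.4536 + (0.7298)(0.7485)(0.6139) = 0.78891.
Central angle c = 2·arcsin(√a) = 2.18685 rad.
Distance = R·c = 6371 × 2.1869 ≈ 13932 km.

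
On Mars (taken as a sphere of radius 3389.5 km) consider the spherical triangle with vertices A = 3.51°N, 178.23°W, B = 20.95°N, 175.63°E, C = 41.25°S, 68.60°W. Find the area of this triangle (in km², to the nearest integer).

3037232 km²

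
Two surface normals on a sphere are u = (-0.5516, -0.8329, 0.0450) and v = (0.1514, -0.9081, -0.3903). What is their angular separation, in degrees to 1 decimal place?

u·v = 0.6553; |u| = 1.0000, |v| = 1.0000.
cos θ = (u·v)/(|u||v|) = 0.6553, so θ = 49.1°.

49.1°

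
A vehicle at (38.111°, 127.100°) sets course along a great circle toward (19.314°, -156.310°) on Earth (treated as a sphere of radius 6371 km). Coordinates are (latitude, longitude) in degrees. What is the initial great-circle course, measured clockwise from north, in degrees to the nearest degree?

82°

Δλ = 76.590° = 1.3367 rad.
y = sin Δλ · cos φ₂ = (0.9727)(0.9437) = 0.9180
x = cos φ₁ sin φ₂ − sin φ₁ cos φ₂ cos Δλ = (0.7868)(0.3307) − (0.6172)(0.9437)(0.2319) = 0.1252
θ = atan2(y, x) = 82.24°, so the bearing is 82°.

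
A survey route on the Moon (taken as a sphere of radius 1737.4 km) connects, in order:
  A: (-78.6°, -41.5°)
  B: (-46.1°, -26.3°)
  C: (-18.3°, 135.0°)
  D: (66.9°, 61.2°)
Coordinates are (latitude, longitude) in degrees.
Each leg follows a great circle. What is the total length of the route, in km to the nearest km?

Leg A→B: central angle 0.5761 rad, distance 1000.9 km.
Leg B→C: central angle 1.9794 rad, distance 3439.0 km.
Leg C→D: central angle 1.7568 rad, distance 3052.2 km.
Total: 1000.9 + 3439.0 + 3052.2 ≈ 7492 km.

7492 km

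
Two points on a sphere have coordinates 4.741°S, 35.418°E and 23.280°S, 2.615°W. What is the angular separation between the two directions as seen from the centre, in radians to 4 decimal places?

0.7171 rad

Let φ₁ = -0.0827 rad, φ₂ = -0.4063 rad, and Δλ = -0.6638 rad.
cos c = sin φ₁ sin φ₂ + cos φ₁ cos φ₂ cos Δλ = (-0.0827)(-0.3952) + (0.9966)(0.9186)(0.7877) = 0.75372,
so c = arccos(0.75372) = 0.71709 rad.
So the angular separation is 0.7171 rad.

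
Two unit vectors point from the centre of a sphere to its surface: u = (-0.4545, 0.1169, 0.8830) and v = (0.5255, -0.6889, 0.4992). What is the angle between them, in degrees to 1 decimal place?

83.0°

u·v = 0.1214; |u| = 1.0000, |v| = 1.0000.
cos θ = (u·v)/(|u||v|) = 0.1214, so θ = 83.0°.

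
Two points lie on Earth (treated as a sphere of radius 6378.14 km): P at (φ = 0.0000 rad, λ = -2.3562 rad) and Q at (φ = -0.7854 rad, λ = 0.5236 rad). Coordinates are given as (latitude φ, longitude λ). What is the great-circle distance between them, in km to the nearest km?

14814 km

With latitudes φ₁ = 0.000°, φ₂ = -45.000° and longitude difference Δλ = 165.000°:
Haversine: a = sin²(Δφ/2) + cos φ₁ cos φ₂ sin²(Δλ/2) = 0.1464 + (1.0000)(0.7071)(0.9830) = 0.84151.
Central angle c = 2·arcsin(√a) = 2.32268 rad.
Distance = R·c = 6378.14 × 2.3227 ≈ 14814 km.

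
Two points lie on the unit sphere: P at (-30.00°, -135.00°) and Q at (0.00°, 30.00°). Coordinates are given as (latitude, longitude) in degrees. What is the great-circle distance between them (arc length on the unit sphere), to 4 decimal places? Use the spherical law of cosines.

Let φ₁ = -0.5236 rad, φ₂ = 0.0000 rad, and Δλ = 2.8798 rad.
cos c = sin φ₁ sin φ₂ + cos φ₁ cos φ₂ cos Δλ = (-0.5000)(0.0000) + (0.8660)(1.0000)(-0.9659) = -0.83652,
so c = arccos(-0.83652) = 2.56169 rad.
On the unit sphere the arc length equals the central angle: 2.5617.

2.5617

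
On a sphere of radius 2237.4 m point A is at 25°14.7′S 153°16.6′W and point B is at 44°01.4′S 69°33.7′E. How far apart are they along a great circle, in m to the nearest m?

Let φ₁ = -0.4406 rad, φ₂ = -0.7684 rad, and Δλ = -2.3939 rad.
Haversine: a = sin²(Δφ/2) + cos φ₁ cos φ₂ sin²(Δλ/2) = 0.0266 + (0.9045)(0.7191)(0.8666) = 0.59026.
Central angle c = 2·arcsin(√a) = 1.75231 rad.
Distance = R·c = 2237.4 × 1.7523 ≈ 3921 m.

3921 m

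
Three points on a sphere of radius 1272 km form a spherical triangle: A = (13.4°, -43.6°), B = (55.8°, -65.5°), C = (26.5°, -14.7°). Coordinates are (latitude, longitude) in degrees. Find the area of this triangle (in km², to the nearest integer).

345649 km²

Side lengths (central angles): a = 0.8135, b = 0.5245, c = 0.7968 rad; semiperimeter s = 1.0674.
By l'Huilier's theorem, tan(E/4) = √[tan(s/2) tan((s−a)/2) tan((s−b)/2) tan((s−c)/2)], giving spherical excess E = 0.2136 rad.
Area = E·R² = 0.2136 × (1272)² ≈ 345649 km².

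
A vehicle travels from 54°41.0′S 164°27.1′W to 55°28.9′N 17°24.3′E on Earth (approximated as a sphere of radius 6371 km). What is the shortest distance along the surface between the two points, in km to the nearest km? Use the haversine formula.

In radians: φ₁ = -0.9544, φ₂ = 0.9683, Δλ = -178.143° = -3.1092 rad.
Haversine: a = sin²(Δφ/2) + cos φ₁ cos φ₂ sin²(Δλ/2) = 0.6724 + (0.5781)(0.5667)(0.9997) = 0.99987.
Central angle c = 2·arcsin(√a) = 3.11840 rad.
Distance = R·c = 6371 × 3.1184 ≈ 19867 km.

19867 km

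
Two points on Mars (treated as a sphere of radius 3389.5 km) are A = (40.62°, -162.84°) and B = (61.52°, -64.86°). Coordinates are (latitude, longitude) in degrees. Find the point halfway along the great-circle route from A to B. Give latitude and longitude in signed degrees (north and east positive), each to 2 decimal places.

61.28°, -128.56°

The central angle between A and B is δ = 1.0216 rad.
With f = 0.5, the slerp weights are sin((1−f)δ)/sin δ = 0.5732 and sin(fδ)/sin δ = 0.5732.
Weighted sum of the unit vectors: (0.5732)·(-0.7253,-0.2239,0.6510) + (0.5732)·(0.2026,-0.4317,0.8790) = (-0.2996, -0.3758, 0.8770).
Converting back: φ = atan2(z, √(x²+y²)) = 61.28°, λ = atan2(y, x) = -128.56°.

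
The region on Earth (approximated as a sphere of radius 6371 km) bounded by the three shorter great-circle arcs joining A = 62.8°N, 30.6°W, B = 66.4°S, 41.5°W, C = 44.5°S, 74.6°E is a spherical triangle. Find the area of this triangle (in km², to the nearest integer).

102449780 km²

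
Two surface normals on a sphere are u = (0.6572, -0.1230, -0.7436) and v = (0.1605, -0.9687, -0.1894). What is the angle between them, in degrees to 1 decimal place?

68.6°

u·v = 0.3655; |u| = 1.0000, |v| = 1.0000.
cos θ = (u·v)/(|u||v|) = 0.3655, so θ = 68.6°.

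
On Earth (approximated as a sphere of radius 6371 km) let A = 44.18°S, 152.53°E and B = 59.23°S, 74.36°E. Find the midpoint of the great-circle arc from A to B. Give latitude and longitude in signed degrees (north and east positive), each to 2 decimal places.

Central angle δ = 0.8312 rad. Interpolating on the sphere with fraction f = 0.5:
P = [sin((1−f)δ)·A + sin(fδ)·B] / sin δ = 0.5465·A + 0.5465·B in Cartesian coordinates,
giving P = (-0.2724, 0.4500, -0.8505), i.e. latitude -58.26°, longitude 121.18°.

-58.26°, 121.18°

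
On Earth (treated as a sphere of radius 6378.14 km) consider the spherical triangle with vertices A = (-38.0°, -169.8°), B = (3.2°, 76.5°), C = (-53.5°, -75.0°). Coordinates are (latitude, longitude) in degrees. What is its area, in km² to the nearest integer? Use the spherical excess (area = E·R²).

75975655 km²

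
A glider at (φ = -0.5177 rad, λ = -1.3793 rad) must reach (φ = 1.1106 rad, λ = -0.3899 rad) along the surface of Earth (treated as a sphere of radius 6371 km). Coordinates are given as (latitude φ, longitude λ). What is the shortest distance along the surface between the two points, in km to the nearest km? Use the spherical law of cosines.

Let φ₁ = -0.5177 rad, φ₂ = 1.1106 rad, and Δλ = 0.9894 rad.
cos c = sin φ₁ sin φ₂ + cos φ₁ cos φ₂ cos Δλ = (-0.4949)(0.8960) + (0.8690)(0.4441)(0.5492) = -0.23145,
so c = arccos(-0.23145) = 1.80436 rad.
Distance = R·c = 6371 × 1.8044 ≈ 11496 km.

11496 km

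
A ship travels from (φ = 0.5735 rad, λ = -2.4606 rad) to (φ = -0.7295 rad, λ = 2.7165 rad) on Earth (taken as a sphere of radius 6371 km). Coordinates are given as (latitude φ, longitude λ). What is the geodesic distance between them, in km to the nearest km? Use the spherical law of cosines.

With latitudes φ₁ = 32.859°, φ₂ = -41.797° and longitude difference Δλ = -63.374°:
cos c = sin φ₁ sin φ₂ + cos φ₁ cos φ₂ cos Δλ = (0.5426)(-0.6665) + (0.8400)(0.7455)(0.4482) = -0.08097,
so c = arccos(-0.08097) = 1.65186 rad.
Distance = R·c = 6371 × 1.6519 ≈ 10524 km.

10524 km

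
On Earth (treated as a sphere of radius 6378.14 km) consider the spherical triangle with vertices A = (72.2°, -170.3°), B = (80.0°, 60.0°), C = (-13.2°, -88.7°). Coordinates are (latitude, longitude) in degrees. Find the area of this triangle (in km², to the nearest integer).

21284342 km²

Side lengths (central angles): a = 1.9491, b = 1.7456, c = 0.4423 rad; semiperimeter s = 2.0685.
By l'Huilier's theorem, tan(E/4) = √[tan(s/2) tan((s−a)/2) tan((s−b)/2) tan((s−c)/2)], giving spherical excess E = 0.5232 rad.
Area = E·R² = 0.5232 × (6378.14)² ≈ 21284342 km².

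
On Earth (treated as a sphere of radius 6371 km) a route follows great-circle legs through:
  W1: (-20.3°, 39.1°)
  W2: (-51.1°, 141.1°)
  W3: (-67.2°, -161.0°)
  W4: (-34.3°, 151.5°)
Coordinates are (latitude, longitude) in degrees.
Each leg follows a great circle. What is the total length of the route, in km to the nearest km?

17378 km

Leg W1→W2: central angle 1.4227 rad, distance 9064.1 km.
Leg W2→W3: central angle 0.5610 rad, distance 3573.8 km.
Leg W3→W4: central angle 0.7440 rad, distance 4740.0 km.
Total: 9064.1 + 3573.8 + 4740.0 ≈ 17378 km.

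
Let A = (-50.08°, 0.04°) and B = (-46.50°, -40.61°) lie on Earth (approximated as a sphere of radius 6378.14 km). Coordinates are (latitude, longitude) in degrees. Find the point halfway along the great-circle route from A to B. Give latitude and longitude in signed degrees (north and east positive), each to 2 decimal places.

-50.11°, -21.03°

The central angle between A and B is δ = 0.4702 rad.
With f = 0.5, the slerp weights are sin((1−f)δ)/sin δ = 0.5141 and sin(fδ)/sin δ = 0.5141.
Weighted sum of the unit vectors: (0.5141)·(0.6417,0.0004,-0.7669) + (0.5141)·(0.5226,-0.4481,-0.7254) = (0.5986, -0.2301, -0.7673).
Converting back: φ = atan2(z, √(x²+y²)) = -50.11°, λ = atan2(y, x) = -21.03°.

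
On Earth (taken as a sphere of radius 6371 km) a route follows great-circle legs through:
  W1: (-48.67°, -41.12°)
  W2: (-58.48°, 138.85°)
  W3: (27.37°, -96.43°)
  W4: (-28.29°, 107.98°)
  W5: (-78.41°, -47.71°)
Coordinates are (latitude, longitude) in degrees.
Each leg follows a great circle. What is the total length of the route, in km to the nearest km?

48332 km

Leg W1→W2: central angle 1.2715 rad, distance 8100.6 km.
Leg W2→W3: central angle 2.2868 rad, distance 14568.9 km.
Leg W3→W4: central angle 2.7651 rad, distance 17616.6 km.
Leg W4→W5: central angle 1.2629 rad, distance 8046.0 km.
Total: 8100.6 + 14568.9 + 17616.6 + 8046.0 ≈ 48332 km.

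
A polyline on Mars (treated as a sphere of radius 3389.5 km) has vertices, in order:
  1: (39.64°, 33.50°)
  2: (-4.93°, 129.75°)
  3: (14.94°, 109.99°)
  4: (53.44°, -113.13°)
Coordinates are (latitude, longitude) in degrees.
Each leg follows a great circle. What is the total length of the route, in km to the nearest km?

13497 km

Leg 1→2: central angle 1.7096 rad, distance 5794.7 km.
Leg 2→3: central angle 0.4869 rad, distance 1650.4 km.
Leg 3→4: central angle 1.7855 rad, distance 6051.8 km.
Total: 5794.7 + 1650.4 + 6051.8 ≈ 13497 km.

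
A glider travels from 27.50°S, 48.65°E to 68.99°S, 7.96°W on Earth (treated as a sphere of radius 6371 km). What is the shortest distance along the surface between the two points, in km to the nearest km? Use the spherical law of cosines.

5859 km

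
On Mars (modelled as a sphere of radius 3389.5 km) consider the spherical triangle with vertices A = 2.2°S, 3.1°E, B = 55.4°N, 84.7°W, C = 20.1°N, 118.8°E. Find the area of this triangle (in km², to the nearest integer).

Side lengths (central angles): a = 1.7784, b = 2.0044, c = 1.5806 rad; semiperimeter s = 2.6817.
By l'Huilier's theorem, tan(E/4) = √[tan(s/2) tan((s−a)/2) tan((s−b)/2) tan((s−c)/2)], giving spherical excess E = 2.3596 rad.
Area = E·R² = 2.3596 × (3389.5)² ≈ 27108317 km².

27108317 km²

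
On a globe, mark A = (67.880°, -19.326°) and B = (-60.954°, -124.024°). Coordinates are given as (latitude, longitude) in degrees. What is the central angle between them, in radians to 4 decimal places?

2.5988 rad

With latitudes φ₁ = 67.880°, φ₂ = -60.954° and longitude difference Δλ = -104.698°:
cos c = sin φ₁ sin φ₂ + cos φ₁ cos φ₂ cos Δλ = (0.9264)(-0.8742) + (0.3765)(0.4855)(-0.2537) = -0.85627,
so c = arccos(-0.85627) = 2.59880 rad.
So the angular separation is 2.5988 rad.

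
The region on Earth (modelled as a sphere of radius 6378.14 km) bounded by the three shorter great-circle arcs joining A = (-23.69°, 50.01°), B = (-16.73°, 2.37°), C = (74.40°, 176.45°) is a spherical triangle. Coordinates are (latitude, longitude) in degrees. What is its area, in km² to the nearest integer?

Side lengths (central angles): a = 2.1334, b = 2.1332, c = 0.7862 rad; semiperimeter s = 2.5264.
By l'Huilier's theorem, tan(E/4) = √[tan(s/2) tan((s−a)/2) tan((s−b)/2) tan((s−c)/2)], giving spherical excess E = 1.4689 rad.
Area = E·R² = 1.4689 × (6378.14)² ≈ 59756582 km².

59756582 km²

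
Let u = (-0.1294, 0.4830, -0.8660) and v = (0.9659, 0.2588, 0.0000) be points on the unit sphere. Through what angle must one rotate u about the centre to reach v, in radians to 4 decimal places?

1.5708 rad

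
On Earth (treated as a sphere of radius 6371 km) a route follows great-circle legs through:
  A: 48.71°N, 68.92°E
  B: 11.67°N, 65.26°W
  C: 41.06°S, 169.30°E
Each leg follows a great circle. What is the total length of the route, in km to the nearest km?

25740 km

Leg A→B: central angle 1.8738 rad, distance 11937.9 km.
Leg B→C: central angle 2.1664 rad, distance 13802.4 km.
Total: 11937.9 + 13802.4 ≈ 25740 km.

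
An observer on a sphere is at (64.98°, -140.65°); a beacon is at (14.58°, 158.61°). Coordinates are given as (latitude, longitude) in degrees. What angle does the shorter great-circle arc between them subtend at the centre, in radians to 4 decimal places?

1.1283 rad

With latitudes φ₁ = 64.980°, φ₂ = 14.580° and longitude difference Δλ = -60.740°:
cos c = sin φ₁ sin φ₂ + cos φ₁ cos φ₂ cos Δλ = (0.9062)(0.2517) + (0.4229)(0.9678)(0.4888) = 0.42817,
so c = arccos(0.42817) = 1.12833 rad.
So the angular separation is 1.1283 rad.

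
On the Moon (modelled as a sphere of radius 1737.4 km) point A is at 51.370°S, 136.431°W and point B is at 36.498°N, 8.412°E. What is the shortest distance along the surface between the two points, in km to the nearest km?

4580 km

With latitudes φ₁ = -51.370°, φ₂ = 36.498° and longitude difference Δλ = 144.843°:
cos c = sin φ₁ sin φ₂ + cos φ₁ cos φ₂ cos Δλ = (-0.7812)(0.5948) + (0.6243)(0.8039)(-0.8176) = -0.87495,
so c = arccos(-0.87495) = 2.63613 rad.
Distance = R·c = 1737.4 × 2.6361 ≈ 4580 km.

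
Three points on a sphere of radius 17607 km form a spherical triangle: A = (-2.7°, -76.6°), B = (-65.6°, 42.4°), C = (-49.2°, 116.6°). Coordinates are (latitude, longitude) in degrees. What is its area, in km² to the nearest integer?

245842710 km²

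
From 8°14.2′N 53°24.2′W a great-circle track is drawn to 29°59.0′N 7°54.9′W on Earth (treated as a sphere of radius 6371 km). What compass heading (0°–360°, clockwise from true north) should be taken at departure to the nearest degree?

With φ₁ = 0.1438, φ₂ = 0.5233, Δλ = 0.7939 rad, the forward-azimuth formula gives
θ = atan2( sin Δλ cos φ₂ , cos φ₁ sin φ₂ − sin φ₁ cos φ₂ cos Δλ ) = atan2(0.6177, 0.4076) = 56.58°.
So the initial bearing is 57°.

57°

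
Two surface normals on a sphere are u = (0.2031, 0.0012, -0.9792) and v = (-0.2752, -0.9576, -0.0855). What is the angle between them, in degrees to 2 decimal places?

88.47°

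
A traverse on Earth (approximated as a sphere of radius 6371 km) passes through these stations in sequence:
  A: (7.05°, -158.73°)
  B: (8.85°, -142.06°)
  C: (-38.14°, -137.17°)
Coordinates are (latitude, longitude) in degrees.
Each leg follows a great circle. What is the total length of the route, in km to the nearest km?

7096 km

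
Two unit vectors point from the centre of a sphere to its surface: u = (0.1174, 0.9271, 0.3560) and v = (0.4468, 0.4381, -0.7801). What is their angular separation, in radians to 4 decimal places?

u·v = 0.1809; |u| = 1.0000, |v| = 1.0001.
cos θ = (u·v)/(|u||v|) = 0.1809, so θ = 1.3889 rad.

1.3889 rad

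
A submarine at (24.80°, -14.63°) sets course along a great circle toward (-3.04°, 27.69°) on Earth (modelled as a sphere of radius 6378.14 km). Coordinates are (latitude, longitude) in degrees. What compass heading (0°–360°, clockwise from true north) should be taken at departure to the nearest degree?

With φ₁ = 0.4328, φ₂ = -0.0531, Δλ = 0.7386 rad, the forward-azimuth formula gives
θ = atan2( sin Δλ cos φ₂ , cos φ₁ sin φ₂ − sin φ₁ cos φ₂ cos Δλ ) = atan2(0.6723, -0.3578) = 118.02°.
So the initial bearing is 118°.

118°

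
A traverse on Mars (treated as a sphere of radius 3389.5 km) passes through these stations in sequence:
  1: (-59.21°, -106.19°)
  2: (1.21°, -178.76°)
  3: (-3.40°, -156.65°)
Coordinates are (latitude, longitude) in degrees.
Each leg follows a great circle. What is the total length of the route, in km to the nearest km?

6200 km

Leg 1→2: central angle 1.4352 rad, distance 4864.7 km.
Leg 2→3: central angle 0.3940 rad, distance 1335.5 km.
Total: 4864.7 + 1335.5 ≈ 6200 km.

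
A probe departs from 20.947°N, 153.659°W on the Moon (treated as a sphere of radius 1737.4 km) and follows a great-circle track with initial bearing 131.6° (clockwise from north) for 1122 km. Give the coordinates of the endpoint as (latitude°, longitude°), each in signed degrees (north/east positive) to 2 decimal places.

Angular distance δ = d/R = 1122/1737.4 = 0.64579 rad; initial bearing θ = 2.2969 rad.
sin φ₂ = sin φ₁ cos δ + cos φ₁ sin δ cos θ = (0.3575)(0.7986) + (0.9339)(0.6018)(-0.6639) = -0.0877, so φ₂ = -5.03°.
Δλ = atan2(sin θ sin δ cos φ₁, cos δ − sin φ₁ sin φ₂) = atan2(0.4203, 0.8300) = 26.858°.
λ₂ = -153.659° + 26.858° = -126.80°.

-5.03°, -126.80°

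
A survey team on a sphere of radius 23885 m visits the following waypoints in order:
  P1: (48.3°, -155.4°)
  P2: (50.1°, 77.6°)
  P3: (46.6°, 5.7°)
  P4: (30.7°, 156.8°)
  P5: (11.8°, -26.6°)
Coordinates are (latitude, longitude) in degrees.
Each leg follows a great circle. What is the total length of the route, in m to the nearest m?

147319 m

Leg P1→P2: central angle 1.2493 rad, distance 29839.4 m.
Leg P2→P3: central angle 0.8033 rad, distance 19187.1 m.
Leg P3→P4: central angle 1.7176 rad, distance 41024.7 m.
Leg P4→P5: central angle 2.3976 rad, distance 57267.6 m.
Total: 29839.4 + 19187.1 + 41024.7 + 57267.6 ≈ 147319 m.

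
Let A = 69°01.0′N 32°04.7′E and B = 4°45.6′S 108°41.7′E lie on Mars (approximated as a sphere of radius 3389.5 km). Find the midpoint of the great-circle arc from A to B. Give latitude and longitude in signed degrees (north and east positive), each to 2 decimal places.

36.87°, 90.81°

The central angle between A and B is δ = 1.5657 rad.
With f = 0.5, the slerp weights are sin((1−f)δ)/sin δ = 0.7053 and sin(fδ)/sin δ = 0.7053.
Weighted sum of the unit vectors: (0.7053)·(0.3034,0.1902,0.9337) + (0.7053)·(-0.3194,0.9440,-0.0830) = (-0.0113, 0.7999, 0.6000).
Converting back: φ = atan2(z, √(x²+y²)) = 36.87°, λ = atan2(y, x) = 90.81°.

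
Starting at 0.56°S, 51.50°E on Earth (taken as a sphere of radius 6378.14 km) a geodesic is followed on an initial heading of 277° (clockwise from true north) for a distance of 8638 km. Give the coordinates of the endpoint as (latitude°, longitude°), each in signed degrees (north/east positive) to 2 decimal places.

Angular distance δ = d/R = 8638/6378.14 = 1.35431 rad; initial bearing θ = 4.8346 rad.
sin φ₂ = sin φ₁ cos δ + cos φ₁ sin δ cos θ = (-0.0098)(0.2148) + (1.0000)(0.9767)(0.1219) = 0.1169, so φ₂ = 6.71°.
Δλ = atan2(sin θ sin δ cos φ₁, cos δ − sin φ₁ sin φ₂) = atan2(-0.9693, 0.2159) = -77.441°.
λ₂ = 51.500° − 77.441° = -25.94°.

6.71°, -25.94°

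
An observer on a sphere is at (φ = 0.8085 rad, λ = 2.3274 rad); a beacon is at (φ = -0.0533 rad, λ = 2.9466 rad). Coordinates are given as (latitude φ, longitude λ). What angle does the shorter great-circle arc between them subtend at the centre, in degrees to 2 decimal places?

In radians: φ₁ = 0.8085, φ₂ = -0.0533, Δλ = 35.478° = 0.6192 rad.
cos c = sin φ₁ sin φ₂ + cos φ₁ cos φ₂ cos Δλ = (0.7233)(-0.0533) + (0.6906)(0.9986)(0.8143) = 0.52304,
so c = arccos(0.52304) = 1.02038 rad.
So the angular separation is 58.46°.

58.46°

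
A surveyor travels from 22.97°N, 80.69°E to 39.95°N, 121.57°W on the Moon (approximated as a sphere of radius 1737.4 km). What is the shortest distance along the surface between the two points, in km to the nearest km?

In radians: φ₁ = 0.4009, φ₂ = 0.6973, Δλ = 157.740° = 2.7531 rad.
cos c = sin φ₁ sin φ₂ + cos φ₁ cos φ₂ cos Δλ = (0.3902)(0.6421) + (0.9207)(0.7666)(-0.9255) = -0.40263,
so c = arccos(-0.40263) = 1.98519 rad.
Distance = R·c = 1737.4 × 1.9852 ≈ 3449 km.

3449 km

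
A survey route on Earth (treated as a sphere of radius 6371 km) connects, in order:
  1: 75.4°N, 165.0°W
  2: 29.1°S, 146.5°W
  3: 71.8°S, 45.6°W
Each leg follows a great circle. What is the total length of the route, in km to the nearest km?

Leg 1→2: central angle 1.8356 rad, distance 11694.9 km.
Leg 2→3: central angle 1.1479 rad, distance 7313.3 km.
Total: 11694.9 + 7313.3 ≈ 19008 km.

19008 km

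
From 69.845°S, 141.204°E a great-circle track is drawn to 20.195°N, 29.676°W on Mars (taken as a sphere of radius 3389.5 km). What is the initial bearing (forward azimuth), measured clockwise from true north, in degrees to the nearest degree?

191°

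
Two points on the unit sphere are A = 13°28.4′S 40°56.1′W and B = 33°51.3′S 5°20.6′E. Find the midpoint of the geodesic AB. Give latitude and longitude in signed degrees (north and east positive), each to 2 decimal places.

-25.47°, -19.72°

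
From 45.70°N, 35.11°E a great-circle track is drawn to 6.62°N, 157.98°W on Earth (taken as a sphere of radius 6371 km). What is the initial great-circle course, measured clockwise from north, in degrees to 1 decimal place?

16.2°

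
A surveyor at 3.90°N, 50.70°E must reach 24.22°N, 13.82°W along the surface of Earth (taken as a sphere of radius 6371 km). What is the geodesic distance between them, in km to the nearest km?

7251 km

With latitudes φ₁ = 3.900°, φ₂ = 24.220° and longitude difference Δλ = -64.520°:
Haversine: a = sin²(Δφ/2) + cos φ₁ cos φ₂ sin²(Δλ/2) = 0.0311 + (0.9977)(0.9120)(0.2849) = 0.29034.
Central angle c = 2·arcsin(√a) = 1.13810 rad.
Distance = R·c = 6371 × 1.1381 ≈ 7251 km.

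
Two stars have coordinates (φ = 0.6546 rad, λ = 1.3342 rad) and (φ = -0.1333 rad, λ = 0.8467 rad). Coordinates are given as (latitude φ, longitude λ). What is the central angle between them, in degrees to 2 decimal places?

With latitudes φ₁ = 37.506°, φ₂ = -7.638° and longitude difference Δλ = -27.932°:
cos c = sin φ₁ sin φ₂ + cos φ₁ cos φ₂ cos Δλ = (0.6088)(-0.1329) + (0.7933)(0.9911)(0.8835) = 0.61374,
so c = arccos(0.61374) = 0.91000 rad.
So the angular separation is 52.14°.

52.14°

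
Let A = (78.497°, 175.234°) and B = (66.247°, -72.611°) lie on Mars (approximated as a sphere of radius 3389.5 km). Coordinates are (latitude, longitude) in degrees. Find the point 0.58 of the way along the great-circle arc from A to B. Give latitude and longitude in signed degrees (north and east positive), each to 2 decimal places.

The central angle between A and B is δ = 0.5224 rad.
With f = 0.58, the slerp weights are sin((1−f)δ)/sin δ = 0.4362 and sin(fδ)/sin δ = 0.5980.
Weighted sum of the unit vectors: (0.4362)·(-0.1987,0.0166,0.9799) + (0.5980)·(0.1204,-0.3844,0.9153) = (-0.0147, -0.2226, 0.9748).
Converting back: φ = atan2(z, √(x²+y²)) = 77.11°, λ = atan2(y, x) = -93.78°.

77.11°, -93.78°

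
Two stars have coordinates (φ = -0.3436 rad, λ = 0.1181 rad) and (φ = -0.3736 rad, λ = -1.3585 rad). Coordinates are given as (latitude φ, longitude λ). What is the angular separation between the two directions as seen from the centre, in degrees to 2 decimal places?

78.15°

With latitudes φ₁ = -19.687°, φ₂ = -21.406° and longitude difference Δλ = -84.603°:
cos c = sin φ₁ sin φ₂ + cos φ₁ cos φ₂ cos Δλ = (-0.3369)(-0.3650) + (0.9415)(0.9310)(0.0941) = 0.20540,
so c = arccos(0.20540) = 1.36392 rad.
So the angular separation is 78.15°.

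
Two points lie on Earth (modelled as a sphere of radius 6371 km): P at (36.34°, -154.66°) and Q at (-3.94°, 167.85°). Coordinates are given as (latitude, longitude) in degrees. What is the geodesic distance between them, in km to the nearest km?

5932 km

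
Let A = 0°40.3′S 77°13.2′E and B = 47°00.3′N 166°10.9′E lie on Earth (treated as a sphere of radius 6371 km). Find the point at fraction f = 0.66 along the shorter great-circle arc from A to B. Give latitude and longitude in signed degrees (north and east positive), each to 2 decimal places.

38.51°, 125.72°

The central angle between A and B is δ = 1.5670 rad.
With f = 0.66, the slerp weights are sin((1−f)δ)/sin δ = 0.5079 and sin(fδ)/sin δ = 0.8595.
Weighted sum of the unit vectors: (0.5079)·(0.2212,0.9752,-0.0117) + (0.8595)·(-0.6622,0.1629,0.7314) = (-0.4568, 0.6353, 0.6227).
Converting back: φ = atan2(z, √(x²+y²)) = 38.51°, λ = atan2(y, x) = 125.72°.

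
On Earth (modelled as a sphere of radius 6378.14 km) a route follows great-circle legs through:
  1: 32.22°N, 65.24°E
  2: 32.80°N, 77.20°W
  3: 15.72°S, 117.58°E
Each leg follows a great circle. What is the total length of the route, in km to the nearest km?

29417 km

Leg 1→2: central angle 1.8493 rad, distance 11795.0 km.
Leg 2→3: central angle 2.7628 rad, distance 17621.7 km.
Total: 11795.0 + 17621.7 ≈ 29417 km.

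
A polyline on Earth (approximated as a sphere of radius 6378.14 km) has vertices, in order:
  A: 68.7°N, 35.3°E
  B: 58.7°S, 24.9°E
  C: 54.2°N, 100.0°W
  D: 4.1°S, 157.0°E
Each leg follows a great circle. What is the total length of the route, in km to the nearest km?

42149 km

Leg A→B: central angle 2.2275 rad, distance 14207.0 km.
Leg B→C: central angle 2.6197 rad, distance 16709.0 km.
Leg C→D: central angle 1.7612 rad, distance 11233.1 km.
Total: 14207.0 + 16709.0 + 11233.1 ≈ 42149 km.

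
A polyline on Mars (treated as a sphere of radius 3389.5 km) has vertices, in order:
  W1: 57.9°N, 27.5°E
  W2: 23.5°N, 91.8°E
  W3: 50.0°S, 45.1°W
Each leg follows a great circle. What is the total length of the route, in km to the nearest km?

11481 km

Leg W1→W2: central angle 0.9895 rad, distance 3353.9 km.
Leg W2→W3: central angle 2.3977 rad, distance 8127.2 km.
Total: 3353.9 + 8127.2 ≈ 11481 km.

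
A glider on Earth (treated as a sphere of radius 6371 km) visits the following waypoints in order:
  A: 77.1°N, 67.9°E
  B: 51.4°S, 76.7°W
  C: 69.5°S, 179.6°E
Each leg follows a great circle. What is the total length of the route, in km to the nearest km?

Leg A→B: central angle 2.6369 rad, distance 16799.8 km.
Leg B→C: central angle 0.8226 rad, distance 5241.1 km.
Total: 16799.8 + 5241.1 ≈ 22041 km.

22041 km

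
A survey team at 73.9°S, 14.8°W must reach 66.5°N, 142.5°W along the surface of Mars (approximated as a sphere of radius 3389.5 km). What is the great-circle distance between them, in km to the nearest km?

With latitudes φ₁ = -73.900°, φ₂ = 66.500° and longitude difference Δλ = -127.700°:
Haversine: a = sin²(Δφ/2) + cos φ₁ cos φ₂ sin²(Δλ/2) = 0.8853 + (0.2773)(0.3987)(0.8058) = 0.97436.
Central angle c = 2·arcsin(√a) = 2.81994 rad.
Distance = R·c = 3389.5 × 2.8199 ≈ 9558 km.

9558 km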